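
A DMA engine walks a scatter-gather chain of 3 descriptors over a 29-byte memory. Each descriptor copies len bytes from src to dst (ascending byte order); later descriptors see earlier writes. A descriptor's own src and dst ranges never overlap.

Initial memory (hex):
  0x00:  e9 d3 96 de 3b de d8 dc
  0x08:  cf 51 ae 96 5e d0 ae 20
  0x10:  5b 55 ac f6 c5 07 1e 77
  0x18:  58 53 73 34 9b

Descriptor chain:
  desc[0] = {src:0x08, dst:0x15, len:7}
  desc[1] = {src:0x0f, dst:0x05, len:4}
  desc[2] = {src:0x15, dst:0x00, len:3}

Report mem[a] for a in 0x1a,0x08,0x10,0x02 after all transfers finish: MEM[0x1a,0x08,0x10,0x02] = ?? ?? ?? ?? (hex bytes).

D0: mem[0x15..0x1b] <- [cf 51 ae 96 5e d0 ae]
D1: mem[0x05..0x08] <- [20 5b 55 ac]
D2: mem[0x00..0x02] <- [cf 51 ae]
query mem[0x1a]=0xd0, mem[0x08]=0xac, mem[0x10]=0x5b, mem[0x02]=0xae

MEM[0x1a,0x08,0x10,0x02] = d0 ac 5b ae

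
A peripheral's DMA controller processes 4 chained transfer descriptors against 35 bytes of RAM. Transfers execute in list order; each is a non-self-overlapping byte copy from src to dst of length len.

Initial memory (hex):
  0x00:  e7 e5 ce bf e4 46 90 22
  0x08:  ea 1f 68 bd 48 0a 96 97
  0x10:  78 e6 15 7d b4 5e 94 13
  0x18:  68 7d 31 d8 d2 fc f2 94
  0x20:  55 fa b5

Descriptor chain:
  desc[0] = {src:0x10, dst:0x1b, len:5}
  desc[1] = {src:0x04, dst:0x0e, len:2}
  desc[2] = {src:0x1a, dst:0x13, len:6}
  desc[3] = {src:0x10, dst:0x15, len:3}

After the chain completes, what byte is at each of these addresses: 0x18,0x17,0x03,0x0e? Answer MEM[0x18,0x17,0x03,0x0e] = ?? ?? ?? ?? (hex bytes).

MEM[0x18,0x17,0x03,0x0e] = b4 15 bf e4

  after D0: wrote 5B at 0x1b = 78e6157db4
  after D1: wrote 2B at 0x0e = e446
  after D2: wrote 6B at 0x13 = 3178e6157db4
  after D3: wrote 3B at 0x15 = 78e615
query mem[0x18]=0xb4, mem[0x17]=0x15, mem[0x03]=0xbf, mem[0x0e]=0xe4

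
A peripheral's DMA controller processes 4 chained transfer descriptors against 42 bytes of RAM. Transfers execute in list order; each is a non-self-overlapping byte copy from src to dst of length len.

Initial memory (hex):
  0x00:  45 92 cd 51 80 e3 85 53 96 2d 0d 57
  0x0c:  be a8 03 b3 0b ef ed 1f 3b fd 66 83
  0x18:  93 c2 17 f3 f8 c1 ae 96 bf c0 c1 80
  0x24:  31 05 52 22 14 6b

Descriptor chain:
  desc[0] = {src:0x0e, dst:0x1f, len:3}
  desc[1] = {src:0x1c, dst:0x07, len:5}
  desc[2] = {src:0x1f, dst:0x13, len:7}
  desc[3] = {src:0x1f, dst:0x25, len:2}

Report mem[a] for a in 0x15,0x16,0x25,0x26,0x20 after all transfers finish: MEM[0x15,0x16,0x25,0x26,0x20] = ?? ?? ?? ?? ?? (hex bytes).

MEM[0x15,0x16,0x25,0x26,0x20] = 0b c1 03 b3 b3

[0] 0x0e->0x1f len=3 : 03 b3 0b
[1] 0x1c->0x07 len=5 : f8 c1 ae 03 b3
[2] 0x1f->0x13 len=7 : 03 b3 0b c1 80 31 05
[3] 0x1f->0x25 len=2 : 03 b3
query mem[0x15]=0x0b, mem[0x16]=0xc1, mem[0x25]=0x03, mem[0x26]=0xb3, mem[0x20]=0xb3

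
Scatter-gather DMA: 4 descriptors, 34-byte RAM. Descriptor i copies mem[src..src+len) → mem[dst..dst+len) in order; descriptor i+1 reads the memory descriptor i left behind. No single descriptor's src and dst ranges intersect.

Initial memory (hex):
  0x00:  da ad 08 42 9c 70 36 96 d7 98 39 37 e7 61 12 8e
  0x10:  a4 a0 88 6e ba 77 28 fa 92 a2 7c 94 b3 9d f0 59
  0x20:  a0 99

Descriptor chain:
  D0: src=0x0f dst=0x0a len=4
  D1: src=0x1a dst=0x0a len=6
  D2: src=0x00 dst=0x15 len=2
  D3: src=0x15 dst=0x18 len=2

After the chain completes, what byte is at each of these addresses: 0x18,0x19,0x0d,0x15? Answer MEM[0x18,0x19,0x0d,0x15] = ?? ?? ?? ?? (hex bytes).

  after D0: wrote 4B at 0x0a = 8ea4a088
  after D1: wrote 6B at 0x0a = 7c94b39df059
  after D2: wrote 2B at 0x15 = daad
  after D3: wrote 2B at 0x18 = daad
query mem[0x18]=0xda, mem[0x19]=0xad, mem[0x0d]=0x9d, mem[0x15]=0xda

MEM[0x18,0x19,0x0d,0x15] = da ad 9d da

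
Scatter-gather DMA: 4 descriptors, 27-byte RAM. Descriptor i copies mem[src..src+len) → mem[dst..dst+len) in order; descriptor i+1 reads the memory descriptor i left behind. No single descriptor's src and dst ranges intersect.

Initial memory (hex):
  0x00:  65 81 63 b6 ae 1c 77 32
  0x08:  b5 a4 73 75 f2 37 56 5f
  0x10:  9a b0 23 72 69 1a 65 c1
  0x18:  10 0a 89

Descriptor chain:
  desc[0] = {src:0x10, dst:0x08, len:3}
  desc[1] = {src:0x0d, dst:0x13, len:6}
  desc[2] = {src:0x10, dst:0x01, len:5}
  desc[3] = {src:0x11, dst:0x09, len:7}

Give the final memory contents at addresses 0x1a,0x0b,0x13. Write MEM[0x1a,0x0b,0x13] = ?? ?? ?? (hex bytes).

D0: mem[0x08..0x0a] <- [9a b0 23]
D1: mem[0x13..0x18] <- [37 56 5f 9a b0 23]
D2: mem[0x01..0x05] <- [9a b0 23 37 56]
D3: mem[0x09..0x0f] <- [b0 23 37 56 5f 9a b0]
query mem[0x1a]=0x89, mem[0x0b]=0x37, mem[0x13]=0x37

MEM[0x1a,0x0b,0x13] = 89 37 37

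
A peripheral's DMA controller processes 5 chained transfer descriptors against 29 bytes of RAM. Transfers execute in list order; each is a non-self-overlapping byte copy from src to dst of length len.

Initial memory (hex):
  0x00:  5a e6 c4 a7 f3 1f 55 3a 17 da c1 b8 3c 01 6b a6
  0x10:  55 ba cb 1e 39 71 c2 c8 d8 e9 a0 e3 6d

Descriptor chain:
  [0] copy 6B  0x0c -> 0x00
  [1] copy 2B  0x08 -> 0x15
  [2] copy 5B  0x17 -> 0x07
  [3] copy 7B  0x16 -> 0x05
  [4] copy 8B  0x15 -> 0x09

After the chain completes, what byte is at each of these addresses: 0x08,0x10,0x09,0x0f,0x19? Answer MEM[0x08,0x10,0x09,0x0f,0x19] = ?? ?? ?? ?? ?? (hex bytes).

D0: mem[0x00..0x05] <- [3c 01 6b a6 55 ba]
D1: mem[0x15..0x16] <- [17 da]
D2: mem[0x07..0x0b] <- [c8 d8 e9 a0 e3]
D3: mem[0x05..0x0b] <- [da c8 d8 e9 a0 e3 6d]
D4: mem[0x09..0x10] <- [17 da c8 d8 e9 a0 e3 6d]
query mem[0x08]=0xe9, mem[0x10]=0x6d, mem[0x09]=0x17, mem[0x0f]=0xe3, mem[0x19]=0xe9

MEM[0x08,0x10,0x09,0x0f,0x19] = e9 6d 17 e3 e9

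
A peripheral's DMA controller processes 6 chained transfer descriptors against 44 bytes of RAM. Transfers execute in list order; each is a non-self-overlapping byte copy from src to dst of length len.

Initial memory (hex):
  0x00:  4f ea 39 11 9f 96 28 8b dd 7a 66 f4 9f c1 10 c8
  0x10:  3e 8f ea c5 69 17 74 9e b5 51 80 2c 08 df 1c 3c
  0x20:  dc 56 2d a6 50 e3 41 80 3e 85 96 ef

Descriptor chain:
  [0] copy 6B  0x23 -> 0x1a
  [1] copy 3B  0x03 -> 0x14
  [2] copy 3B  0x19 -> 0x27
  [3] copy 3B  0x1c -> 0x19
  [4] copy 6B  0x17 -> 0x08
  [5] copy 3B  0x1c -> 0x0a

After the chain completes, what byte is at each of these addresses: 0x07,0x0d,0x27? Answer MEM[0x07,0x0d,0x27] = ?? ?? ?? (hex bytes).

MEM[0x07,0x0d,0x27] = 8b e3 51

#0 dst[0x1a+6] := {0xa6,0x50,0xe3,0x41,0x80,0x3e}
#1 dst[0x14+3] := {0x11,0x9f,0x96}
#2 dst[0x27+3] := {0x51,0xa6,0x50}
#3 dst[0x19+3] := {0xe3,0x41,0x80}
#4 dst[0x08+6] := {0x9e,0xb5,0xe3,0x41,0x80,0xe3}
#5 dst[0x0a+3] := {0xe3,0x41,0x80}
query mem[0x07]=0x8b, mem[0x0d]=0xe3, mem[0x27]=0x51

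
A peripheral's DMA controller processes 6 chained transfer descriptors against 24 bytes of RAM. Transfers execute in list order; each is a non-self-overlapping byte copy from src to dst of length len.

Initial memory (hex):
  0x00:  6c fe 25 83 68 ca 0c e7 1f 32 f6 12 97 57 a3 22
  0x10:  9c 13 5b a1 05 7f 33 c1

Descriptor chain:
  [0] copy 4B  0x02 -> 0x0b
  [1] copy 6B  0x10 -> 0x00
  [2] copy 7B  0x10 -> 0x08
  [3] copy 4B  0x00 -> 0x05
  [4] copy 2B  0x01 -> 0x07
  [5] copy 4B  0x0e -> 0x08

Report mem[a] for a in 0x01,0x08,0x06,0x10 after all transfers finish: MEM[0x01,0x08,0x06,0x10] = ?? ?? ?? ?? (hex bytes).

D0: mem[0x0b..0x0e] <- [25 83 68 ca]
D1: mem[0x00..0x05] <- [9c 13 5b a1 05 7f]
D2: mem[0x08..0x0e] <- [9c 13 5b a1 05 7f 33]
D3: mem[0x05..0x08] <- [9c 13 5b a1]
D4: mem[0x07..0x08] <- [13 5b]
D5: mem[0x08..0x0b] <- [33 22 9c 13]
query mem[0x01]=0x13, mem[0x08]=0x33, mem[0x06]=0x13, mem[0x10]=0x9c

MEM[0x01,0x08,0x06,0x10] = 13 33 13 9c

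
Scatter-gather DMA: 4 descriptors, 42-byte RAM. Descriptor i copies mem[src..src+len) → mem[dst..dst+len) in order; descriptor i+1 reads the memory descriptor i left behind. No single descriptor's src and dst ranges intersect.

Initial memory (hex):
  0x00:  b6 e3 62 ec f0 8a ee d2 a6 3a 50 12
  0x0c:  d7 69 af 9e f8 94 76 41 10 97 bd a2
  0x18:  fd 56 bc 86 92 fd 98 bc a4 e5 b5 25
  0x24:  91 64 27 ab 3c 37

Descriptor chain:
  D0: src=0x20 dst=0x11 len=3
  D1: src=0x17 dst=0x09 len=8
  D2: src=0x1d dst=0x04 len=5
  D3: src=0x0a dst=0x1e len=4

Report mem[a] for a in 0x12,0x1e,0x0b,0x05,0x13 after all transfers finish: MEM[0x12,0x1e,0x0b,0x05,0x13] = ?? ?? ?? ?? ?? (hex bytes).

MEM[0x12,0x1e,0x0b,0x05,0x13] = e5 fd 56 98 b5

D0: mem[0x11..0x13] <- [a4 e5 b5]
D1: mem[0x09..0x10] <- [a2 fd 56 bc 86 92 fd 98]
D2: mem[0x04..0x08] <- [fd 98 bc a4 e5]
D3: mem[0x1e..0x21] <- [fd 56 bc 86]
query mem[0x12]=0xe5, mem[0x1e]=0xfd, mem[0x0b]=0x56, mem[0x05]=0x98, mem[0x13]=0xb5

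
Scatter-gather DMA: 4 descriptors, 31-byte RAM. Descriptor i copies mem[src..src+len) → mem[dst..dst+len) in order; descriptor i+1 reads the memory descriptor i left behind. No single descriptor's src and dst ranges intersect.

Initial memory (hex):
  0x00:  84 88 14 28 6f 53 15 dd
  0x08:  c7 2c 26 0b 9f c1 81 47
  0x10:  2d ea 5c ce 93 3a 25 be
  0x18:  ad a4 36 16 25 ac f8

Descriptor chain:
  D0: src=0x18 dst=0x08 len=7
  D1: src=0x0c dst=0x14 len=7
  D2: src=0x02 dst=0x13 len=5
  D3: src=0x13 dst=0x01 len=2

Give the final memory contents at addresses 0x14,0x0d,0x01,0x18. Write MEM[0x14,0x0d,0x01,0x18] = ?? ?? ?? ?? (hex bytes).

  after D0: wrote 7B at 0x08 = ada4361625acf8
  after D1: wrote 7B at 0x14 = 25acf8472dea5c
  after D2: wrote 5B at 0x13 = 14286f5315
  after D3: wrote 2B at 0x01 = 1428
query mem[0x14]=0x28, mem[0x0d]=0xac, mem[0x01]=0x14, mem[0x18]=0x2d

MEM[0x14,0x0d,0x01,0x18] = 28 ac 14 2d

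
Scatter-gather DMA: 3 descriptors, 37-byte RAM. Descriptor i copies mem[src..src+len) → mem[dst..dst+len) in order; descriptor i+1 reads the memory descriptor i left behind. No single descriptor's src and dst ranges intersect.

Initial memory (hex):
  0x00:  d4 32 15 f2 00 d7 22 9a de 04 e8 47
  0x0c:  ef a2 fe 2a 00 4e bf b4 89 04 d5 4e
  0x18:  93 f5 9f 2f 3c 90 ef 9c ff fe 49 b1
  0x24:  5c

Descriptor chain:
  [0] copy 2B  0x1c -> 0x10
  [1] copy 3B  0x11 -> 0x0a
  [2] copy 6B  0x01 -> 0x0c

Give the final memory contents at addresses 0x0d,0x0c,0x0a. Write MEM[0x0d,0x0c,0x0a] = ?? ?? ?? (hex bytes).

MEM[0x0d,0x0c,0x0a] = 15 32 90

D0: mem[0x10..0x11] <- [3c 90]
D1: mem[0x0a..0x0c] <- [90 bf b4]
D2: mem[0x0c..0x11] <- [32 15 f2 00 d7 22]
query mem[0x0d]=0x15, mem[0x0c]=0x32, mem[0x0a]=0x90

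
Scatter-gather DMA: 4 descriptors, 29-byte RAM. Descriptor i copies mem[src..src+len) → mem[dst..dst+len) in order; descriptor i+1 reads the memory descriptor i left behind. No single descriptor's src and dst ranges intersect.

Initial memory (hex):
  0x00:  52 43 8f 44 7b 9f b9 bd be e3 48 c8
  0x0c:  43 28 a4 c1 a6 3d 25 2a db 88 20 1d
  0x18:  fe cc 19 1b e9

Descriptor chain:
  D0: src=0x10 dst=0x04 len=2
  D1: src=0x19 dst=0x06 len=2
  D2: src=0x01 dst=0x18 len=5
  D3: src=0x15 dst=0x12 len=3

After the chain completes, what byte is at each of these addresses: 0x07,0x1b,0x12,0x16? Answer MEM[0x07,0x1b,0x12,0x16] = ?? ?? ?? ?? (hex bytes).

MEM[0x07,0x1b,0x12,0x16] = 19 a6 88 20

#0 dst[0x04+2] := {0xa6,0x3d}
#1 dst[0x06+2] := {0xcc,0x19}
#2 dst[0x18+5] := {0x43,0x8f,0x44,0xa6,0x3d}
#3 dst[0x12+3] := {0x88,0x20,0x1d}
query mem[0x07]=0x19, mem[0x1b]=0xa6, mem[0x12]=0x88, mem[0x16]=0x20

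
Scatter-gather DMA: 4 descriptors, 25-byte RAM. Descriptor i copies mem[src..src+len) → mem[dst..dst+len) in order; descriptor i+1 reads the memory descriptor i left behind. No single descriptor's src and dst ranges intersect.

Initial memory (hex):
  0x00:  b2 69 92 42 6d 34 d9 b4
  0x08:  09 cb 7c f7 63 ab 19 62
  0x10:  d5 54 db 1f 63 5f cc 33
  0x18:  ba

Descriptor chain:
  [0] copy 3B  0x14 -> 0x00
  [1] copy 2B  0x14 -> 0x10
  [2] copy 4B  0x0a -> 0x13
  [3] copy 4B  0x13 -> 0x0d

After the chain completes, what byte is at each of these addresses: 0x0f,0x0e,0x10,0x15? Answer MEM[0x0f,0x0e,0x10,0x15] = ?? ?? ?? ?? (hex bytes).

MEM[0x0f,0x0e,0x10,0x15] = 63 f7 ab 63

#0 dst[0x00+3] := {0x63,0x5f,0xcc}
#1 dst[0x10+2] := {0x63,0x5f}
#2 dst[0x13+4] := {0x7c,0xf7,0x63,0xab}
#3 dst[0x0d+4] := {0x7c,0xf7,0x63,0xab}
query mem[0x0f]=0x63, mem[0x0e]=0xf7, mem[0x10]=0xab, mem[0x15]=0x63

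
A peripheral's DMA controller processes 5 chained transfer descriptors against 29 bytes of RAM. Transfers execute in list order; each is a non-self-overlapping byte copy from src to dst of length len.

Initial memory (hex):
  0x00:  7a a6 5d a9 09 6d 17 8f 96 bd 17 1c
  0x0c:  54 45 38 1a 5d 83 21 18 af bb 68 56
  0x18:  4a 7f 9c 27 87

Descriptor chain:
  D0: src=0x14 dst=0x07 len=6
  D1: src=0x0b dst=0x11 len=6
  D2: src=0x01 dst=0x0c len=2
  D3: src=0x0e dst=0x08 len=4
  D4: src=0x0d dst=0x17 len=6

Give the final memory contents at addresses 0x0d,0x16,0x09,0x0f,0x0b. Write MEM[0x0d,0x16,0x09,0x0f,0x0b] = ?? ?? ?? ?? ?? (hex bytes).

MEM[0x0d,0x16,0x09,0x0f,0x0b] = 5d 5d 1a 1a 4a

[0] 0x14->0x07 len=6 : af bb 68 56 4a 7f
[1] 0x0b->0x11 len=6 : 4a 7f 45 38 1a 5d
[2] 0x01->0x0c len=2 : a6 5d
[3] 0x0e->0x08 len=4 : 38 1a 5d 4a
[4] 0x0d->0x17 len=6 : 5d 38 1a 5d 4a 7f
query mem[0x0d]=0x5d, mem[0x16]=0x5d, mem[0x09]=0x1a, mem[0x0f]=0x1a, mem[0x0b]=0x4a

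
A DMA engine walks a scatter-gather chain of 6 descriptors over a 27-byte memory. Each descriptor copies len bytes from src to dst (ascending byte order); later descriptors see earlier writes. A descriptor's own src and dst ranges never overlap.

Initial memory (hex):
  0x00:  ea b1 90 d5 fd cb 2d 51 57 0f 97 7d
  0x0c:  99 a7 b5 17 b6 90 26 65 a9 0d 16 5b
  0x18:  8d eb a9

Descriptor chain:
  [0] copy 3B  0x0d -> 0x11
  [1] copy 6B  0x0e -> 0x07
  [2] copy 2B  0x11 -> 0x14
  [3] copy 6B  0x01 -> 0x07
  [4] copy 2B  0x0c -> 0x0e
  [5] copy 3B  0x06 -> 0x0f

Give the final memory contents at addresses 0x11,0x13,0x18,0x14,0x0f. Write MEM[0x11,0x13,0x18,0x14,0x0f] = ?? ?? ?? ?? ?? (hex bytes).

#0 dst[0x11+3] := {0xa7,0xb5,0x17}
#1 dst[0x07+6] := {0xb5,0x17,0xb6,0xa7,0xb5,0x17}
#2 dst[0x14+2] := {0xa7,0xb5}
#3 dst[0x07+6] := {0xb1,0x90,0xd5,0xfd,0xcb,0x2d}
#4 dst[0x0e+2] := {0x2d,0xa7}
#5 dst[0x0f+3] := {0x2d,0xb1,0x90}
query mem[0x11]=0x90, mem[0x13]=0x17, mem[0x18]=0x8d, mem[0x14]=0xa7, mem[0x0f]=0x2d

MEM[0x11,0x13,0x18,0x14,0x0f] = 90 17 8d a7 2d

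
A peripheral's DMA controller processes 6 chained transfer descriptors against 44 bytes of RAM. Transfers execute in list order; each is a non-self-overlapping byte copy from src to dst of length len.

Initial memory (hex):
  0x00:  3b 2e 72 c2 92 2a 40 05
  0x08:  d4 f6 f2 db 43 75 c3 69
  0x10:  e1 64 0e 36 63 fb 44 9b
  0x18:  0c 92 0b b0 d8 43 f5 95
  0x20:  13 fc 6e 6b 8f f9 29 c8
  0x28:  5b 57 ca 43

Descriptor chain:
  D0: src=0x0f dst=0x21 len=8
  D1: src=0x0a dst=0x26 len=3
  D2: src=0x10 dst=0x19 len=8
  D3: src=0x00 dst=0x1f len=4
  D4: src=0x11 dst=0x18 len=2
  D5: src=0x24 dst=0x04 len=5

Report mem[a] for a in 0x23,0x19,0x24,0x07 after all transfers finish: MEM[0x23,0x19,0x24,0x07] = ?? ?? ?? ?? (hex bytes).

  after D0: wrote 8B at 0x21 = 69e1640e3663fb44
  after D1: wrote 3B at 0x26 = f2db43
  after D2: wrote 8B at 0x19 = e1640e3663fb449b
  after D3: wrote 4B at 0x1f = 3b2e72c2
  after D4: wrote 2B at 0x18 = 640e
  after D5: wrote 5B at 0x04 = 0e36f2db43
query mem[0x23]=0x64, mem[0x19]=0x0e, mem[0x24]=0x0e, mem[0x07]=0xdb

MEM[0x23,0x19,0x24,0x07] = 64 0e 0e db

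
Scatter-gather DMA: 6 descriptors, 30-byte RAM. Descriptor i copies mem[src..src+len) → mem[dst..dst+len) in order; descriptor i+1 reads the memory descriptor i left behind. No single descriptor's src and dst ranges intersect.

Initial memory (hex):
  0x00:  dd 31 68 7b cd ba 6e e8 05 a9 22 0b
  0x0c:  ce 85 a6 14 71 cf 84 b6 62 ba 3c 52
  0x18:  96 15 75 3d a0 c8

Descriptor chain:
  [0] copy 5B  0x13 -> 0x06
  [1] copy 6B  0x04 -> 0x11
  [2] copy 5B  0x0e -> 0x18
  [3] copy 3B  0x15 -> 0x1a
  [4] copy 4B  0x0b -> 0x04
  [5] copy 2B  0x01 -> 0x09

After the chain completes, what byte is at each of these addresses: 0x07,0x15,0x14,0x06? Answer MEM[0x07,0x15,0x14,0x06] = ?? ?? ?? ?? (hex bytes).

MEM[0x07,0x15,0x14,0x06] = a6 ba 62 85

[0] 0x13->0x06 len=5 : b6 62 ba 3c 52
[1] 0x04->0x11 len=6 : cd ba b6 62 ba 3c
[2] 0x0e->0x18 len=5 : a6 14 71 cd ba
[3] 0x15->0x1a len=3 : ba 3c 52
[4] 0x0b->0x04 len=4 : 0b ce 85 a6
[5] 0x01->0x09 len=2 : 31 68
query mem[0x07]=0xa6, mem[0x15]=0xba, mem[0x14]=0x62, mem[0x06]=0x85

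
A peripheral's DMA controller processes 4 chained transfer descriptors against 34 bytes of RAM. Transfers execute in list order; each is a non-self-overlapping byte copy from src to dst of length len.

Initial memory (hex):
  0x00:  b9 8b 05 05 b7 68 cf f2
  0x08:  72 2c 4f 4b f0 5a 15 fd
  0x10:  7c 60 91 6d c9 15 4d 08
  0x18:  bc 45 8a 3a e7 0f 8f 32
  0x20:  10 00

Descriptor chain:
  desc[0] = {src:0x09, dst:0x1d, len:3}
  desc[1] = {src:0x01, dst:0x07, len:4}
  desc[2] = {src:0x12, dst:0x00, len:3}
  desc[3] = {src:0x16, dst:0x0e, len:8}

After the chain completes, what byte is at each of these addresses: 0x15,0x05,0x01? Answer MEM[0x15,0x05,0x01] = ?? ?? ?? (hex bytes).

MEM[0x15,0x05,0x01] = 2c 68 6d

#0 dst[0x1d+3] := {0x2c,0x4f,0x4b}
#1 dst[0x07+4] := {0x8b,0x05,0x05,0xb7}
#2 dst[0x00+3] := {0x91,0x6d,0xc9}
#3 dst[0x0e+8] := {0x4d,0x08,0xbc,0x45,0x8a,0x3a,0xe7,0x2c}
query mem[0x15]=0x2c, mem[0x05]=0x68, mem[0x01]=0x6d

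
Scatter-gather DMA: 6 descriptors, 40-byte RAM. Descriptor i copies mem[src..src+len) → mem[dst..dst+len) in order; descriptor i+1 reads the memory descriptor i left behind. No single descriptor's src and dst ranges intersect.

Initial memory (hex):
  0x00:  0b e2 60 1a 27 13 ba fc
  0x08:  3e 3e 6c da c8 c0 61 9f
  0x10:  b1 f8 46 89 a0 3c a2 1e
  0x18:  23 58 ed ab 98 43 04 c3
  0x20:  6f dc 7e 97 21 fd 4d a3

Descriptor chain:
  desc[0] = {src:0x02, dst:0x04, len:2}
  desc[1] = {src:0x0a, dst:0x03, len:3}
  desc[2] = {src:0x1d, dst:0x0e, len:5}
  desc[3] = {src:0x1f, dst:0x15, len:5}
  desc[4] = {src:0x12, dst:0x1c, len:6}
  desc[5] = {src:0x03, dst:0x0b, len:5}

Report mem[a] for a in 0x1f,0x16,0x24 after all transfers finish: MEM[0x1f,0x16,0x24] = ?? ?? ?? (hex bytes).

MEM[0x1f,0x16,0x24] = c3 6f 21

#0 dst[0x04+2] := {0x60,0x1a}
#1 dst[0x03+3] := {0x6c,0xda,0xc8}
#2 dst[0x0e+5] := {0x43,0x04,0xc3,0x6f,0xdc}
#3 dst[0x15+5] := {0xc3,0x6f,0xdc,0x7e,0x97}
#4 dst[0x1c+6] := {0xdc,0x89,0xa0,0xc3,0x6f,0xdc}
#5 dst[0x0b+5] := {0x6c,0xda,0xc8,0xba,0xfc}
query mem[0x1f]=0xc3, mem[0x16]=0x6f, mem[0x24]=0x21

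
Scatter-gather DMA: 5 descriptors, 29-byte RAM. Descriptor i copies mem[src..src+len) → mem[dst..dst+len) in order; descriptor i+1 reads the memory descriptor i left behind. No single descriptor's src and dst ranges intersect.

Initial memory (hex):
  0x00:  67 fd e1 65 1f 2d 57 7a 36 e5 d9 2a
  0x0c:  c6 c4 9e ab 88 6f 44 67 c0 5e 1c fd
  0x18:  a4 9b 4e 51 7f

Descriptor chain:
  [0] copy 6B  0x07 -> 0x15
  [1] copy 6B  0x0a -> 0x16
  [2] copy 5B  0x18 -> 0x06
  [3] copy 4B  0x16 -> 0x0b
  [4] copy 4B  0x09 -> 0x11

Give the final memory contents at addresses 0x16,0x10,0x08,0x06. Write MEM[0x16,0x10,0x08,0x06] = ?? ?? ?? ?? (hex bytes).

#0 dst[0x15+6] := {0x7a,0x36,0xe5,0xd9,0x2a,0xc6}
#1 dst[0x16+6] := {0xd9,0x2a,0xc6,0xc4,0x9e,0xab}
#2 dst[0x06+5] := {0xc6,0xc4,0x9e,0xab,0x7f}
#3 dst[0x0b+4] := {0xd9,0x2a,0xc6,0xc4}
#4 dst[0x11+4] := {0xab,0x7f,0xd9,0x2a}
query mem[0x16]=0xd9, mem[0x10]=0x88, mem[0x08]=0x9e, mem[0x06]=0xc6

MEM[0x16,0x10,0x08,0x06] = d9 88 9e c6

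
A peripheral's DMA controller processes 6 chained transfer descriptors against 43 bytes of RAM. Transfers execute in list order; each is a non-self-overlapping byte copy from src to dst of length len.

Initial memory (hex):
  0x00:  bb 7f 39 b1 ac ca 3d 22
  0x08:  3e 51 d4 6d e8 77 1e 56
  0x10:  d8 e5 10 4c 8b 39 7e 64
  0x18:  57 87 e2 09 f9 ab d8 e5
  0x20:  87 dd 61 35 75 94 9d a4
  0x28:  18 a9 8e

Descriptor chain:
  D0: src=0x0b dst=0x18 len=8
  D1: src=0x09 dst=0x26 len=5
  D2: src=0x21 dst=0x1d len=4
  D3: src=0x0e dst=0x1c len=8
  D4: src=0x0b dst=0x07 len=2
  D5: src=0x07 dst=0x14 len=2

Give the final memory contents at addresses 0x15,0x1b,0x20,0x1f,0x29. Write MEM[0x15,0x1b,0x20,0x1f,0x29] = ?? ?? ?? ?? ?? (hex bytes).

MEM[0x15,0x1b,0x20,0x1f,0x29] = e8 1e 10 e5 e8

D0: mem[0x18..0x1f] <- [6d e8 77 1e 56 d8 e5 10]
D1: mem[0x26..0x2a] <- [51 d4 6d e8 77]
D2: mem[0x1d..0x20] <- [dd 61 35 75]
D3: mem[0x1c..0x23] <- [1e 56 d8 e5 10 4c 8b 39]
D4: mem[0x07..0x08] <- [6d e8]
D5: mem[0x14..0x15] <- [6d e8]
query mem[0x15]=0xe8, mem[0x1b]=0x1e, mem[0x20]=0x10, mem[0x1f]=0xe5, mem[0x29]=0xe8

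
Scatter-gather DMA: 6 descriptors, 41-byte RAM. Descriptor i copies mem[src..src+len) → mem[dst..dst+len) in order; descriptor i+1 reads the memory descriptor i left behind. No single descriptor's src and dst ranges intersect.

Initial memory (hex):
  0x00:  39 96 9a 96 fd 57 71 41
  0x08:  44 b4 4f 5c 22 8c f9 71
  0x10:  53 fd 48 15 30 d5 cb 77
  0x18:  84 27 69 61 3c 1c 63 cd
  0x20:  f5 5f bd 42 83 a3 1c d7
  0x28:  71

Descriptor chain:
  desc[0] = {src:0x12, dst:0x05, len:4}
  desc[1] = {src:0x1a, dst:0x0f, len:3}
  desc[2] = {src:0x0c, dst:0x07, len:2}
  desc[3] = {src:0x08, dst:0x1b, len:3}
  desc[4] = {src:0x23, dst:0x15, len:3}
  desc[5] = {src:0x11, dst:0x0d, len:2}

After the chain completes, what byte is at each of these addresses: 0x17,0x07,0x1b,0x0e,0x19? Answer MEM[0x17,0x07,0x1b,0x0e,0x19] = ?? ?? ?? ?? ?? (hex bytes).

MEM[0x17,0x07,0x1b,0x0e,0x19] = a3 22 8c 48 27

D0: mem[0x05..0x08] <- [48 15 30 d5]
D1: mem[0x0f..0x11] <- [69 61 3c]
D2: mem[0x07..0x08] <- [22 8c]
D3: mem[0x1b..0x1d] <- [8c b4 4f]
D4: mem[0x15..0x17] <- [42 83 a3]
D5: mem[0x0d..0x0e] <- [3c 48]
query mem[0x17]=0xa3, mem[0x07]=0x22, mem[0x1b]=0x8c, mem[0x0e]=0x48, mem[0x19]=0x27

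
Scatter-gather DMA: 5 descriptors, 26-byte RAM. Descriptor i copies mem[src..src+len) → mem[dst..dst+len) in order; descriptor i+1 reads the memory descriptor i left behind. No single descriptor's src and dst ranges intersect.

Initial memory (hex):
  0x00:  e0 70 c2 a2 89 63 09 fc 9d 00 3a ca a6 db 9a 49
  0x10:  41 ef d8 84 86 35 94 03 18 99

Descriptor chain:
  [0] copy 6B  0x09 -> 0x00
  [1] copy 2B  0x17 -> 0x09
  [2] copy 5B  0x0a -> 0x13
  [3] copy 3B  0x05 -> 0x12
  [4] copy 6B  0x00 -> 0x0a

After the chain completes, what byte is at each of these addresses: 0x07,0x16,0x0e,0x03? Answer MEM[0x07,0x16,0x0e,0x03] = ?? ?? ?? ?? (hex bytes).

D0: mem[0x00..0x05] <- [00 3a ca a6 db 9a]
D1: mem[0x09..0x0a] <- [03 18]
D2: mem[0x13..0x17] <- [18 ca a6 db 9a]
D3: mem[0x12..0x14] <- [9a 09 fc]
D4: mem[0x0a..0x0f] <- [00 3a ca a6 db 9a]
query mem[0x07]=0xfc, mem[0x16]=0xdb, mem[0x0e]=0xdb, mem[0x03]=0xa6

MEM[0x07,0x16,0x0e,0x03] = fc db db a6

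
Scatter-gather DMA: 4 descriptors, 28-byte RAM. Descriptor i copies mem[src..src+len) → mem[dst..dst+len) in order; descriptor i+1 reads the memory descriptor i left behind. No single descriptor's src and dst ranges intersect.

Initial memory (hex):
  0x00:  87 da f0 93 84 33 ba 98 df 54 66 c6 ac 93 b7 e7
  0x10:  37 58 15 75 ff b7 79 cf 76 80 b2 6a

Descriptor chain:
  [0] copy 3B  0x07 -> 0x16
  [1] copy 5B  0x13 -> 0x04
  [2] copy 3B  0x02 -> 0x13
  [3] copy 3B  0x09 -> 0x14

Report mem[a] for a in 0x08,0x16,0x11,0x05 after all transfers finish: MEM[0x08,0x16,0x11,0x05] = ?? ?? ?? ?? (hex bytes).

#0 dst[0x16+3] := {0x98,0xdf,0x54}
#1 dst[0x04+5] := {0x75,0xff,0xb7,0x98,0xdf}
#2 dst[0x13+3] := {0xf0,0x93,0x75}
#3 dst[0x14+3] := {0x54,0x66,0xc6}
query mem[0x08]=0xdf, mem[0x16]=0xc6, mem[0x11]=0x58, mem[0x05]=0xff

MEM[0x08,0x16,0x11,0x05] = df c6 58 ff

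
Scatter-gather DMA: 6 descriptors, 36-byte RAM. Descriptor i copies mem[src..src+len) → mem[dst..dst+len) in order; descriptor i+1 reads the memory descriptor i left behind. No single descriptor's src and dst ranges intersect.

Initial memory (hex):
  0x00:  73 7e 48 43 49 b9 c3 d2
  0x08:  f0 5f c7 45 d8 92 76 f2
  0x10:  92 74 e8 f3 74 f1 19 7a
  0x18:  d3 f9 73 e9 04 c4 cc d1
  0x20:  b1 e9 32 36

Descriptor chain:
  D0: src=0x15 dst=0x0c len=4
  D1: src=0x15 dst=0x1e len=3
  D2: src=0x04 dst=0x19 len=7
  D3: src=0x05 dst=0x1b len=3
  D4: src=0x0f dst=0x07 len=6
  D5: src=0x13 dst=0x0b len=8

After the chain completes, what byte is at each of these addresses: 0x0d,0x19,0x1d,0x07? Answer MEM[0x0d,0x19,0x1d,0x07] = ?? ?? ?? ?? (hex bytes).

[0] 0x15->0x0c len=4 : f1 19 7a d3
[1] 0x15->0x1e len=3 : f1 19 7a
[2] 0x04->0x19 len=7 : 49 b9 c3 d2 f0 5f c7
[3] 0x05->0x1b len=3 : b9 c3 d2
[4] 0x0f->0x07 len=6 : d3 92 74 e8 f3 74
[5] 0x13->0x0b len=8 : f3 74 f1 19 7a d3 49 b9
query mem[0x0d]=0xf1, mem[0x19]=0x49, mem[0x1d]=0xd2, mem[0x07]=0xd3

MEM[0x0d,0x19,0x1d,0x07] = f1 49 d2 d3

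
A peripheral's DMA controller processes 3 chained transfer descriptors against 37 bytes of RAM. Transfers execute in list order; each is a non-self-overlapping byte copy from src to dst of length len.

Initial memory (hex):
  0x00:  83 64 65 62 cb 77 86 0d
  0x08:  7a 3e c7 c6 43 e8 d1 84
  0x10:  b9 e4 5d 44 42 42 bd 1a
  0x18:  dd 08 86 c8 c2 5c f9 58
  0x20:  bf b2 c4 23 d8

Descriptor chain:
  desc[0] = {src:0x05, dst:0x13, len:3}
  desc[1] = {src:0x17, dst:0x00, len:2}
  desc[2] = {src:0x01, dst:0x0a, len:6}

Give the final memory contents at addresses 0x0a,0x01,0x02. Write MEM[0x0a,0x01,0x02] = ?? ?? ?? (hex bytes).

  after D0: wrote 3B at 0x13 = 77860d
  after D1: wrote 2B at 0x00 = 1add
  after D2: wrote 6B at 0x0a = dd6562cb7786
query mem[0x0a]=0xdd, mem[0x01]=0xdd, mem[0x02]=0x65

MEM[0x0a,0x01,0x02] = dd dd 65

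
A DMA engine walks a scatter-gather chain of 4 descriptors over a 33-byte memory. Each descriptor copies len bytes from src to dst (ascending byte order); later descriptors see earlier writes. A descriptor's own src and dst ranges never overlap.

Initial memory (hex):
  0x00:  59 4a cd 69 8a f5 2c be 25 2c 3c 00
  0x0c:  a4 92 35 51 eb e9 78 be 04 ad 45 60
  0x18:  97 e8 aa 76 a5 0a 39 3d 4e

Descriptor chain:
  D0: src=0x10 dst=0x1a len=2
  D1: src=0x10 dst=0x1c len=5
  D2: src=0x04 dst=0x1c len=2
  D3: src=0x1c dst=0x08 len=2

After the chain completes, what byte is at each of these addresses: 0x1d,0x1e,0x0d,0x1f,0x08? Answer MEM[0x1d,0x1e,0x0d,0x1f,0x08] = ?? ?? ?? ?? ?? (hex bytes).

  after D0: wrote 2B at 0x1a = ebe9
  after D1: wrote 5B at 0x1c = ebe978be04
  after D2: wrote 2B at 0x1c = 8af5
  after D3: wrote 2B at 0x08 = 8af5
query mem[0x1d]=0xf5, mem[0x1e]=0x78, mem[0x0d]=0x92, mem[0x1f]=0xbe, mem[0x08]=0x8a

MEM[0x1d,0x1e,0x0d,0x1f,0x08] = f5 78 92 be 8a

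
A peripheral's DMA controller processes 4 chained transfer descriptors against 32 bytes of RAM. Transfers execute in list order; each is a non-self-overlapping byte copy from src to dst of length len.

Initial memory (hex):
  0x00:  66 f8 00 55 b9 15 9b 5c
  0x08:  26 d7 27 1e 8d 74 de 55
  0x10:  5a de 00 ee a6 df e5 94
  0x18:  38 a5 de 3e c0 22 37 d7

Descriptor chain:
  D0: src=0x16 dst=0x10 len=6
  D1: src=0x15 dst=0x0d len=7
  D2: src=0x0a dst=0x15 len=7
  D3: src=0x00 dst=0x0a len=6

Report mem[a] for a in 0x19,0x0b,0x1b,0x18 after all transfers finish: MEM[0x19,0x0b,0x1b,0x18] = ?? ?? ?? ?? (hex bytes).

MEM[0x19,0x0b,0x1b,0x18] = e5 f8 38 3e

  after D0: wrote 6B at 0x10 = e59438a5de3e
  after D1: wrote 7B at 0x0d = 3ee59438a5de3e
  after D2: wrote 7B at 0x15 = 271e8d3ee59438
  after D3: wrote 6B at 0x0a = 66f80055b915
query mem[0x19]=0xe5, mem[0x0b]=0xf8, mem[0x1b]=0x38, mem[0x18]=0x3e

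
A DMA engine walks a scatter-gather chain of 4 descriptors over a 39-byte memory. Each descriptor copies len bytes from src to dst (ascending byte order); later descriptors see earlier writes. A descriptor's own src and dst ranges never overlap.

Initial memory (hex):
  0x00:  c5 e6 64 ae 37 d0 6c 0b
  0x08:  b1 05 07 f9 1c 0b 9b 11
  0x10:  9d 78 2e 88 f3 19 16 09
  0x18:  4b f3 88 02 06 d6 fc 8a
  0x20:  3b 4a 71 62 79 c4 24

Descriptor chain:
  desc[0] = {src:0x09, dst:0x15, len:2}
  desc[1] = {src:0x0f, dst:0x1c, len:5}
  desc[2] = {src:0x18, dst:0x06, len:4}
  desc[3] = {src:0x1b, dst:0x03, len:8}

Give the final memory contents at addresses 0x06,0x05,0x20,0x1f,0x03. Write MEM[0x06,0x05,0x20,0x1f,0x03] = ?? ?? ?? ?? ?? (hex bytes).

MEM[0x06,0x05,0x20,0x1f,0x03] = 78 9d 88 2e 02

[0] 0x09->0x15 len=2 : 05 07
[1] 0x0f->0x1c len=5 : 11 9d 78 2e 88
[2] 0x18->0x06 len=4 : 4b f3 88 02
[3] 0x1b->0x03 len=8 : 02 11 9d 78 2e 88 4a 71
query mem[0x06]=0x78, mem[0x05]=0x9d, mem[0x20]=0x88, mem[0x1f]=0x2e, mem[0x03]=0x02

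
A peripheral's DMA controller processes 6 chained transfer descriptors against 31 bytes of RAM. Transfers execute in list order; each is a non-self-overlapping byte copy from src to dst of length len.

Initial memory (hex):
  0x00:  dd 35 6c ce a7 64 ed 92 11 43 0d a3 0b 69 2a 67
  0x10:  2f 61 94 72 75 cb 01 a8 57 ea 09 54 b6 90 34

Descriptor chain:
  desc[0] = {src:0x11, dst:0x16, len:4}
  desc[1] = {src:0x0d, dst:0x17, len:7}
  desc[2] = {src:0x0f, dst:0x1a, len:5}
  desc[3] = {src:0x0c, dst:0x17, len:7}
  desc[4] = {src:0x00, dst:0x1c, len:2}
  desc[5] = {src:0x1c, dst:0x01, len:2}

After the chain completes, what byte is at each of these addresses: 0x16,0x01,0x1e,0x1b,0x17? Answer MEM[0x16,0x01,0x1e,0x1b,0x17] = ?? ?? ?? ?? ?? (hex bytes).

D0: mem[0x16..0x19] <- [61 94 72 75]
D1: mem[0x17..0x1d] <- [69 2a 67 2f 61 94 72]
D2: mem[0x1a..0x1e] <- [67 2f 61 94 72]
D3: mem[0x17..0x1d] <- [0b 69 2a 67 2f 61 94]
D4: mem[0x1c..0x1d] <- [dd 35]
D5: mem[0x01..0x02] <- [dd 35]
query mem[0x16]=0x61, mem[0x01]=0xdd, mem[0x1e]=0x72, mem[0x1b]=0x2f, mem[0x17]=0x0b

MEM[0x16,0x01,0x1e,0x1b,0x17] = 61 dd 72 2f 0b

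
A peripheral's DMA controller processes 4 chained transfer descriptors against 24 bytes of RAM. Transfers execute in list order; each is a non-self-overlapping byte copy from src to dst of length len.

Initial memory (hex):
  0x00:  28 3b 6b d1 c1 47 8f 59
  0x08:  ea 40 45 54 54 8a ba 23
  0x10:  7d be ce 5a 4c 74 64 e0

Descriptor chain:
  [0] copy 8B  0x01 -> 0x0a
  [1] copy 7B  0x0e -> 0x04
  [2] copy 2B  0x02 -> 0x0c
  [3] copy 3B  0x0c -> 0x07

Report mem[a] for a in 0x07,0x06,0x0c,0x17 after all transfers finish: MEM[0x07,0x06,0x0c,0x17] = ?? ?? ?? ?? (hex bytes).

[0] 0x01->0x0a len=8 : 3b 6b d1 c1 47 8f 59 ea
[1] 0x0e->0x04 len=7 : 47 8f 59 ea ce 5a 4c
[2] 0x02->0x0c len=2 : 6b d1
[3] 0x0c->0x07 len=3 : 6b d1 47
query mem[0x07]=0x6b, mem[0x06]=0x59, mem[0x0c]=0x6b, mem[0x17]=0xe0

MEM[0x07,0x06,0x0c,0x17] = 6b 59 6b e0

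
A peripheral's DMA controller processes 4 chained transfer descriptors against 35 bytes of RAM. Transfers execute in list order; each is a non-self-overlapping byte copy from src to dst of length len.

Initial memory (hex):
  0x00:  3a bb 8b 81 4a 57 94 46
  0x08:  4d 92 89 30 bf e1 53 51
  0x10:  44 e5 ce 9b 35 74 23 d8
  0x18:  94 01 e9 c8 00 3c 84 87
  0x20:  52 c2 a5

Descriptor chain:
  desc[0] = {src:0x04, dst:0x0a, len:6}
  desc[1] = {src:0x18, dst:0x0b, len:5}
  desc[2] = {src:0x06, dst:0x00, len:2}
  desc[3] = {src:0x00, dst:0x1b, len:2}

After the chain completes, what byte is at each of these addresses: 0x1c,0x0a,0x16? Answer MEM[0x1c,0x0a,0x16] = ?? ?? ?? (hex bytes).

MEM[0x1c,0x0a,0x16] = 46 4a 23

  after D0: wrote 6B at 0x0a = 4a5794464d92
  after D1: wrote 5B at 0x0b = 9401e9c800
  after D2: wrote 2B at 0x00 = 9446
  after D3: wrote 2B at 0x1b = 9446
query mem[0x1c]=0x46, mem[0x0a]=0x4a, mem[0x16]=0x23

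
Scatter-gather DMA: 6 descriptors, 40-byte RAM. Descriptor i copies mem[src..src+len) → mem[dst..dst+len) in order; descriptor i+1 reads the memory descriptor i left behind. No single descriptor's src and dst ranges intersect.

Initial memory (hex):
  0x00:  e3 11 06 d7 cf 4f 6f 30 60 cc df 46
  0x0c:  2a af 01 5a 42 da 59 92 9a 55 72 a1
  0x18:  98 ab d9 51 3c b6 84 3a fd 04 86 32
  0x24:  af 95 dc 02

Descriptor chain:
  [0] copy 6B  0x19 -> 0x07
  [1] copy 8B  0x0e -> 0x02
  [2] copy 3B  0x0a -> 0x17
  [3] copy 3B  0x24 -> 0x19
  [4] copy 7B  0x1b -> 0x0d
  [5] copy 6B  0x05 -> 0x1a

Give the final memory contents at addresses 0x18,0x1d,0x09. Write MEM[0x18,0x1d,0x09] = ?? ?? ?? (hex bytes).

MEM[0x18,0x1d,0x09] = b6 9a 55

[0] 0x19->0x07 len=6 : ab d9 51 3c b6 84
[1] 0x0e->0x02 len=8 : 01 5a 42 da 59 92 9a 55
[2] 0x0a->0x17 len=3 : 3c b6 84
[3] 0x24->0x19 len=3 : af 95 dc
[4] 0x1b->0x0d len=7 : dc 3c b6 84 3a fd 04
[5] 0x05->0x1a len=6 : da 59 92 9a 55 3c
query mem[0x18]=0xb6, mem[0x1d]=0x9a, mem[0x09]=0x55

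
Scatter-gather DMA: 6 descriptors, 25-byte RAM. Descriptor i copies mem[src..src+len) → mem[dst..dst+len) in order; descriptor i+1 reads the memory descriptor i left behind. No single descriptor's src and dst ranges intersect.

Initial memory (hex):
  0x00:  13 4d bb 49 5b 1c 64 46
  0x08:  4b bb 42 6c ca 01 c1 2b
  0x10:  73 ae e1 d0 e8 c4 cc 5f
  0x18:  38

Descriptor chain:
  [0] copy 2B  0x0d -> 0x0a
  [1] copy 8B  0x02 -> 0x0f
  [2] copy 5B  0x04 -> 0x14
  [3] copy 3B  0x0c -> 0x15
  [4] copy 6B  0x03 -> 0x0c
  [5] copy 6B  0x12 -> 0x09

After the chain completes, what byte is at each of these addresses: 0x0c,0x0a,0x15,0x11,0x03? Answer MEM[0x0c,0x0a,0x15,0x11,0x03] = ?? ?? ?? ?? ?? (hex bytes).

#0 dst[0x0a+2] := {0x01,0xc1}
#1 dst[0x0f+8] := {0xbb,0x49,0x5b,0x1c,0x64,0x46,0x4b,0xbb}
#2 dst[0x14+5] := {0x5b,0x1c,0x64,0x46,0x4b}
#3 dst[0x15+3] := {0xca,0x01,0xc1}
#4 dst[0x0c+6] := {0x49,0x5b,0x1c,0x64,0x46,0x4b}
#5 dst[0x09+6] := {0x1c,0x64,0x5b,0xca,0x01,0xc1}
query mem[0x0c]=0xca, mem[0x0a]=0x64, mem[0x15]=0xca, mem[0x11]=0x4b, mem[0x03]=0x49

MEM[0x0c,0x0a,0x15,0x11,0x03] = ca 64 ca 4b 49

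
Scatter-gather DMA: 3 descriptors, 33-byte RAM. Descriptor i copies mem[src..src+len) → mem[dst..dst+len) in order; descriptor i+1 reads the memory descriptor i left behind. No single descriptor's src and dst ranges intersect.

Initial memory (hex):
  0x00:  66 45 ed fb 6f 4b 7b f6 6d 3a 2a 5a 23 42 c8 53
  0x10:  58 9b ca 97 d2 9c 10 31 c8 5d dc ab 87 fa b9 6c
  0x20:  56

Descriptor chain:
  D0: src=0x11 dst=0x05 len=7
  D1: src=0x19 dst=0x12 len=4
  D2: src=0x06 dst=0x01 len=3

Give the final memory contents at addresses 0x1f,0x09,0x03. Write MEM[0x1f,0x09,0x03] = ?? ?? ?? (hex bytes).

D0: mem[0x05..0x0b] <- [9b ca 97 d2 9c 10 31]
D1: mem[0x12..0x15] <- [5d dc ab 87]
D2: mem[0x01..0x03] <- [ca 97 d2]
query mem[0x1f]=0x6c, mem[0x09]=0x9c, mem[0x03]=0xd2

MEM[0x1f,0x09,0x03] = 6c 9c d2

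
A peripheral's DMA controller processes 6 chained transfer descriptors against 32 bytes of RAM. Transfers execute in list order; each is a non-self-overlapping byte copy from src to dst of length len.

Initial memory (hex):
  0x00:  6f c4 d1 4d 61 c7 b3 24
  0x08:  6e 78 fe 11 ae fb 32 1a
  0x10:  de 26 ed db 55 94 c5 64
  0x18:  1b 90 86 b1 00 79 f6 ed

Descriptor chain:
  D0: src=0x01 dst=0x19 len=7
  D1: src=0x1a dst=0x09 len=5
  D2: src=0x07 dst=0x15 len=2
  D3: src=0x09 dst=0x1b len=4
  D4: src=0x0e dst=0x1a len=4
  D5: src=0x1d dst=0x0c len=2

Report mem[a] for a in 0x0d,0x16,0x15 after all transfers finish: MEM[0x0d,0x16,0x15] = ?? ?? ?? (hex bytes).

MEM[0x0d,0x16,0x15] = c7 6e 24

#0 dst[0x19+7] := {0xc4,0xd1,0x4d,0x61,0xc7,0xb3,0x24}
#1 dst[0x09+5] := {0xd1,0x4d,0x61,0xc7,0xb3}
#2 dst[0x15+2] := {0x24,0x6e}
#3 dst[0x1b+4] := {0xd1,0x4d,0x61,0xc7}
#4 dst[0x1a+4] := {0x32,0x1a,0xde,0x26}
#5 dst[0x0c+2] := {0x26,0xc7}
query mem[0x0d]=0xc7, mem[0x16]=0x6e, mem[0x15]=0x24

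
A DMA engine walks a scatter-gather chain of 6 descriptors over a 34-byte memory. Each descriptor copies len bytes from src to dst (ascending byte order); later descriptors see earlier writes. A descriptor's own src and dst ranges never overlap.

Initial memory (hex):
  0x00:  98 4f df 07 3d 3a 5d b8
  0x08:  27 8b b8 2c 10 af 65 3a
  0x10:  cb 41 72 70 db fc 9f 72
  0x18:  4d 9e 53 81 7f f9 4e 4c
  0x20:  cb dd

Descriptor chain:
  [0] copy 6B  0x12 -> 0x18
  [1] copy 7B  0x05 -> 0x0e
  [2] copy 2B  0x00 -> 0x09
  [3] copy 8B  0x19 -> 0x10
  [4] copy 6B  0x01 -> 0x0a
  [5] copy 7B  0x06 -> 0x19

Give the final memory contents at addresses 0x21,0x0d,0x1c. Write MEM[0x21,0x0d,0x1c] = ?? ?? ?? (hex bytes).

D0: mem[0x18..0x1d] <- [72 70 db fc 9f 72]
D1: mem[0x0e..0x14] <- [3a 5d b8 27 8b b8 2c]
D2: mem[0x09..0x0a] <- [98 4f]
D3: mem[0x10..0x17] <- [70 db fc 9f 72 4e 4c cb]
D4: mem[0x0a..0x0f] <- [4f df 07 3d 3a 5d]
D5: mem[0x19..0x1f] <- [5d b8 27 98 4f df 07]
query mem[0x21]=0xdd, mem[0x0d]=0x3d, mem[0x1c]=0x98

MEM[0x21,0x0d,0x1c] = dd 3d 98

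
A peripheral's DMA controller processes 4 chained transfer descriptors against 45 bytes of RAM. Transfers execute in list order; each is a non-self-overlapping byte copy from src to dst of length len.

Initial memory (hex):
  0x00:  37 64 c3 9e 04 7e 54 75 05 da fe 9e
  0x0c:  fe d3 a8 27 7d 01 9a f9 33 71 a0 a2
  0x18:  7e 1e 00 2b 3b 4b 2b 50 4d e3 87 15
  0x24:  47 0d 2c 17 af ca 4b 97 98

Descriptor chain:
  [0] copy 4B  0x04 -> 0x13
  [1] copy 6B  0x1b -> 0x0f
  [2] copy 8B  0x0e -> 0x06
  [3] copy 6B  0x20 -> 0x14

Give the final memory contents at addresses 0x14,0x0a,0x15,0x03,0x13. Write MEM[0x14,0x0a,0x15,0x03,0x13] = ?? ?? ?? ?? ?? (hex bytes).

MEM[0x14,0x0a,0x15,0x03,0x13] = 4d 2b e3 9e 50

  after D0: wrote 4B at 0x13 = 047e5475
  after D1: wrote 6B at 0x0f = 2b3b4b2b504d
  after D2: wrote 8B at 0x06 = a82b3b4b2b504d54
  after D3: wrote 6B at 0x14 = 4de38715470d
query mem[0x14]=0x4d, mem[0x0a]=0x2b, mem[0x15]=0xe3, mem[0x03]=0x9e, mem[0x13]=0x50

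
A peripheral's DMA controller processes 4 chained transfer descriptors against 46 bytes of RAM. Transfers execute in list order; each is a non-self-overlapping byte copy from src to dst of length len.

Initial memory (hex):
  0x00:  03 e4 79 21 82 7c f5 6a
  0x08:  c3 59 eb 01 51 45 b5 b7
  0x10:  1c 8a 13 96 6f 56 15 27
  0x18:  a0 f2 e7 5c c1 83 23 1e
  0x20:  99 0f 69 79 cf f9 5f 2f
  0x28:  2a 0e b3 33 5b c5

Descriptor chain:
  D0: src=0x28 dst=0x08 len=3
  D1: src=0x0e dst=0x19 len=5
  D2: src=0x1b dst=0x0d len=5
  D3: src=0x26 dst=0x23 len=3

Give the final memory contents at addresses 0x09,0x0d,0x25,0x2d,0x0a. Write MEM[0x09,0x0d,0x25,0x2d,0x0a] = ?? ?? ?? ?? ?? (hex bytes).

MEM[0x09,0x0d,0x25,0x2d,0x0a] = 0e 1c 2a c5 b3

#0 dst[0x08+3] := {0x2a,0x0e,0xb3}
#1 dst[0x19+5] := {0xb5,0xb7,0x1c,0x8a,0x13}
#2 dst[0x0d+5] := {0x1c,0x8a,0x13,0x23,0x1e}
#3 dst[0x23+3] := {0x5f,0x2f,0x2a}
query mem[0x09]=0x0e, mem[0x0d]=0x1c, mem[0x25]=0x2a, mem[0x2d]=0xc5, mem[0x0a]=0xb3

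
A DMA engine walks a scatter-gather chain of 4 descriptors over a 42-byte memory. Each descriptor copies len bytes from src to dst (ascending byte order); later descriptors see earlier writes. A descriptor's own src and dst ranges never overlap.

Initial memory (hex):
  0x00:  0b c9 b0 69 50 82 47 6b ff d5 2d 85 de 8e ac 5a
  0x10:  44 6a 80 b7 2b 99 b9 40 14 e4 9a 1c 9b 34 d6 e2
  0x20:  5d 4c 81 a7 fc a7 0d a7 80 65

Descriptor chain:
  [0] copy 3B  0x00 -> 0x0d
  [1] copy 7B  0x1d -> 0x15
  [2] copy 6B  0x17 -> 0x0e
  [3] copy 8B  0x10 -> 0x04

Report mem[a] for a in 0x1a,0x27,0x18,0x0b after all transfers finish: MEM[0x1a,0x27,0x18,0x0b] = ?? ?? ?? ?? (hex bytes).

MEM[0x1a,0x27,0x18,0x0b] = 81 a7 5d e2

  after D0: wrote 3B at 0x0d = 0bc9b0
  after D1: wrote 7B at 0x15 = 34d6e25d4c81a7
  after D2: wrote 6B at 0x0e = e25d4c81a79b
  after D3: wrote 8B at 0x04 = 4c81a79b2b34d6e2
query mem[0x1a]=0x81, mem[0x27]=0xa7, mem[0x18]=0x5d, mem[0x0b]=0xe2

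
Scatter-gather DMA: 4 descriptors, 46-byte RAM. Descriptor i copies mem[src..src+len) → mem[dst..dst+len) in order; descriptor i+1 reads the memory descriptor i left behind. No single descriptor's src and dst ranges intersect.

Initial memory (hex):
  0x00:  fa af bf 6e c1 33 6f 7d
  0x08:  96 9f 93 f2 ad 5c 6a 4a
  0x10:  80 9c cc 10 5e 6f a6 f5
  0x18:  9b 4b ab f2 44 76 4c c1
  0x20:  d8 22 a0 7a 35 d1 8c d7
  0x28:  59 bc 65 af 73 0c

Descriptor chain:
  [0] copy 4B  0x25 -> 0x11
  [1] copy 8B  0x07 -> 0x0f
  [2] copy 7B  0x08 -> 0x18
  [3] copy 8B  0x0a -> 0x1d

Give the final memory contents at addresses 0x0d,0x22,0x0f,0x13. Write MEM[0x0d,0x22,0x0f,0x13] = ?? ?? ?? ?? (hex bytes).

MEM[0x0d,0x22,0x0f,0x13] = 5c 7d 7d f2

D0: mem[0x11..0x14] <- [d1 8c d7 59]
D1: mem[0x0f..0x16] <- [7d 96 9f 93 f2 ad 5c 6a]
D2: mem[0x18..0x1e] <- [96 9f 93 f2 ad 5c 6a]
D3: mem[0x1d..0x24] <- [93 f2 ad 5c 6a 7d 96 9f]
query mem[0x0d]=0x5c, mem[0x22]=0x7d, mem[0x0f]=0x7d, mem[0x13]=0xf2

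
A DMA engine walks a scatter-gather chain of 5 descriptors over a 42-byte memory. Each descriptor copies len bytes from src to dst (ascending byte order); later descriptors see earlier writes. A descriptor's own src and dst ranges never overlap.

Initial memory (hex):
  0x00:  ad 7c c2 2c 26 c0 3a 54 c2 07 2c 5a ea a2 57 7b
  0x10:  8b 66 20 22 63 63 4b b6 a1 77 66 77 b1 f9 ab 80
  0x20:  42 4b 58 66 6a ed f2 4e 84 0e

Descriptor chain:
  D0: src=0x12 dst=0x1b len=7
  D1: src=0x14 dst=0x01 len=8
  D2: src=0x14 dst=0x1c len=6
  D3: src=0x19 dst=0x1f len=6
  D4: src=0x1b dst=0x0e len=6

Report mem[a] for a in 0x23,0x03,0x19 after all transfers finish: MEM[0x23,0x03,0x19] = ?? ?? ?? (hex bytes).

MEM[0x23,0x03,0x19] = 63 4b 77

  after D0: wrote 7B at 0x1b = 202263634bb6a1
  after D1: wrote 8B at 0x01 = 63634bb6a1776620
  after D2: wrote 6B at 0x1c = 63634bb6a177
  after D3: wrote 6B at 0x1f = 77662063634b
  after D4: wrote 6B at 0x0e = 2063634b7766
query mem[0x23]=0x63, mem[0x03]=0x4b, mem[0x19]=0x77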